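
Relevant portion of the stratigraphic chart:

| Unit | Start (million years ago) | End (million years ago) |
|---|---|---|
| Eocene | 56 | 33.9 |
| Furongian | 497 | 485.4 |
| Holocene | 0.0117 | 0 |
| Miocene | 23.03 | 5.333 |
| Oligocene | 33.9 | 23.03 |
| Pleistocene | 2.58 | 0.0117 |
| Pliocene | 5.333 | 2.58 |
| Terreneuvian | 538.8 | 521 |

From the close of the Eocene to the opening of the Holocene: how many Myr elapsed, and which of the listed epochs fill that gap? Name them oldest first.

The Eocene closes at 33.9 Ma and the Holocene opens at 0.0117 Ma, so the interval is 33.9 − 0.0117 = 33.8883 Myr.
An epoch fits inside if it starts at or after 33.9 Ma and ends at or before 0.0117 Ma; oldest first that gives Oligocene, Miocene, Pliocene, Pleistocene.

33.8883 million years; Oligocene, Miocene, Pliocene, Pleistocene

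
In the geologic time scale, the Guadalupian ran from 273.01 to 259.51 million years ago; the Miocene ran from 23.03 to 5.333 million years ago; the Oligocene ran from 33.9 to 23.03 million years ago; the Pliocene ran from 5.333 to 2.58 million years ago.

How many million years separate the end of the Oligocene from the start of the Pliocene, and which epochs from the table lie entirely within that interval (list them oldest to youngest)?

End of Oligocene = 23.03 Ma; start of Pliocene = 5.333 Ma.
Gap = 23.03 − 5.333 = 17.697 Myr.
Epochs wholly inside 23.03–5.333 Ma: Miocene (23.03–5.333).

17.697 million years; Miocene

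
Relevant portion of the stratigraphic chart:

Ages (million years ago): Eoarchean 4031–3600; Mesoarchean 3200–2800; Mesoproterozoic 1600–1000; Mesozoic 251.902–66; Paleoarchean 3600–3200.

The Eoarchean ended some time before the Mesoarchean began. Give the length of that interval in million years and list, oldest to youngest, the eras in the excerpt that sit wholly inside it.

End of Eoarchean = 3600 Ma; start of Mesoarchean = 3200 Ma.
Gap = 3600 − 3200 = 400 Myr.
Eras wholly inside 3600–3200 Ma: Paleoarchean (3600–3200).

400 million years; Paleoarchean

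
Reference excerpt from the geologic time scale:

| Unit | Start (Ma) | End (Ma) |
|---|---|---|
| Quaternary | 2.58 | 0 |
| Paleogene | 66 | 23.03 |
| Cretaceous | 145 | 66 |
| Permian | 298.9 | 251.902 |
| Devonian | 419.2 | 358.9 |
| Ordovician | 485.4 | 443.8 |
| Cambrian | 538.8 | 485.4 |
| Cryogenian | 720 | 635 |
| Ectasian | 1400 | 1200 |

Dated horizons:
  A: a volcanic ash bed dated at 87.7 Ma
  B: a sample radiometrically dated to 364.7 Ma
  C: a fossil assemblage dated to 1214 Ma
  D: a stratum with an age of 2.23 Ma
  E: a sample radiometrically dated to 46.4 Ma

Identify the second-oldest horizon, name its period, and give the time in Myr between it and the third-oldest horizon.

Larger Ma means older, so oldest first: C 1214 > B 364.7 > A 87.7 > E 46.4 > D 2.23.
Counting 2 along gives B (364.7 Ma); the excerpt puts that inside the Devonian, 419.2–358.9 Ma.
Next in line is A (87.7 Ma), and 364.7 − 87.7 = 277 Myr.

B, in the Devonian; 277 million years to A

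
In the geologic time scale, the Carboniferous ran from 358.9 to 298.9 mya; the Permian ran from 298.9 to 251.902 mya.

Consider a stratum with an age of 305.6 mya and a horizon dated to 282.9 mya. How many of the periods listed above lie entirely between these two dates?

0

The older date is 305.6 Ma and the younger is 282.9 Ma.
No period both begins after 305.6 Ma and ends before 282.9 Ma, so the count is 0.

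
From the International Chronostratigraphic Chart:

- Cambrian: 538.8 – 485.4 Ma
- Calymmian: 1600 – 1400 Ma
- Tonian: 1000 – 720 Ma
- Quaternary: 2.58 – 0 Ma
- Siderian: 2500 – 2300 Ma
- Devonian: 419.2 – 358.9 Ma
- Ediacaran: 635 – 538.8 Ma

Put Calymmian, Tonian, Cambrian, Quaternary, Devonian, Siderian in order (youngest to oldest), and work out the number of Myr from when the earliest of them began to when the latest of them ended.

Start ages (Ma): Siderian 2500, Calymmian 1600, Tonian 1000, Cambrian 538.8, Devonian 419.2, Quaternary 2.58.
Ordered youngest to oldest: Quaternary, Devonian, Cambrian, Tonian, Calymmian, Siderian.
Span = 2500 − 0 = 2500 Myr.

Quaternary, Devonian, Cambrian, Tonian, Calymmian, Siderian; total span 2500 Myr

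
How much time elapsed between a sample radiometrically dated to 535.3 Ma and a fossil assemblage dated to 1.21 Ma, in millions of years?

535.3 − 1.21 = 534.09 million years.

534.09 million years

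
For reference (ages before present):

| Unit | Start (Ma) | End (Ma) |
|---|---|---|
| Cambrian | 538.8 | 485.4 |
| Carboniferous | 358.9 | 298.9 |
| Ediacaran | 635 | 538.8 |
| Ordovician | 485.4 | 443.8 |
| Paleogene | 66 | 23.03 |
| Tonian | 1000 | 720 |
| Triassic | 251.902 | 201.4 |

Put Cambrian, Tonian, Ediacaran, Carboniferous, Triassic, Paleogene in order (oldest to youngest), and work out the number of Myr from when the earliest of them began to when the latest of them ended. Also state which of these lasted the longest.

Start ages (Ma): Tonian 1000, Ediacaran 635, Cambrian 538.8, Carboniferous 358.9, Triassic 251.902, Paleogene 66.
Ordered oldest to youngest: Tonian, Ediacaran, Cambrian, Carboniferous, Triassic, Paleogene.
Span = 1000 − 23.03 = 976.97 Myr.
Durations: Carboniferous 60, Ediacaran 96.2, Tonian 280, Triassic 50.502, Paleogene 42.97, Cambrian 53.4 → longest is Tonian (280 Myr).

Tonian, Ediacaran, Cambrian, Carboniferous, Triassic, Paleogene; total span 976.97 Myr; longest is Tonian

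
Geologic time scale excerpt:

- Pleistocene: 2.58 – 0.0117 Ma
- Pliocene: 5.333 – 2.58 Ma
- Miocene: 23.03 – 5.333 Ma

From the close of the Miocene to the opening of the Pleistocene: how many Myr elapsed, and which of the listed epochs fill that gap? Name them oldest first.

2.753 million years; Pliocene

The Miocene closes at 5.333 Ma and the Pleistocene opens at 2.58 Ma, so the interval is 5.333 − 2.58 = 2.753 Myr.
An epoch fits inside if it starts at or after 5.333 Ma and ends at or before 2.58 Ma; oldest first that gives Pliocene.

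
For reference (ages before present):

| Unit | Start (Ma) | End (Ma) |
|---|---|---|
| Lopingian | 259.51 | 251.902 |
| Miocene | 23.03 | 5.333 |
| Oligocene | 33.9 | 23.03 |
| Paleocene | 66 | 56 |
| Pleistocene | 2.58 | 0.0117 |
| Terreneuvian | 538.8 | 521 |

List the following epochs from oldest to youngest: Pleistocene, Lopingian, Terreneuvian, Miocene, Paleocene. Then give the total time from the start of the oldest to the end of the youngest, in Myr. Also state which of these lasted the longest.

From the excerpt: Pleistocene 2.58–0.0117; Lopingian 259.51–251.902; Terreneuvian 538.8–521; Miocene 23.03–5.333; Paleocene 66–56 (Ma).
Larger Ma is earlier, so the oldest is Terreneuvian and the youngest is Pleistocene; oldest to youngest: Terreneuvian, Lopingian, Paleocene, Miocene, Pleistocene.
Oldest start 538.8 minus youngest end 0.0117 gives 538.7883 Myr overall.
Individual lengths (start − end): Lopingian 7.608; Terreneuvian 17.8; Miocene 17.697; Pleistocene 2.5683; Paleocene 10. The largest is Terreneuvian at 17.8 Myr.

Terreneuvian, Lopingian, Paleocene, Miocene, Pleistocene; total span 538.7883 Myr; longest is Terreneuvian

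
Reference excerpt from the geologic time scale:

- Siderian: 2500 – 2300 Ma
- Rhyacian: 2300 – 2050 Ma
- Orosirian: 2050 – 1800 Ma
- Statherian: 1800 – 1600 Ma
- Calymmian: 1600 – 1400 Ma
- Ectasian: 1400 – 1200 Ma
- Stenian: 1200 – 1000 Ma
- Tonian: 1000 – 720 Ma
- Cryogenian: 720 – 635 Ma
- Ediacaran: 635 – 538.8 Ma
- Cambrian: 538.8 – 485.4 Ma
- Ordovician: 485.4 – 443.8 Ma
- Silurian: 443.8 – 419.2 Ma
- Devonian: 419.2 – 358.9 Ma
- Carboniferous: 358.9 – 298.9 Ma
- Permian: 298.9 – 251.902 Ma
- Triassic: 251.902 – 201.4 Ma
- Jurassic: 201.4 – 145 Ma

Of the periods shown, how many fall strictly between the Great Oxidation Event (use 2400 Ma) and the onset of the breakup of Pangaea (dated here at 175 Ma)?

The older date is 2400 Ma and the younger is 175 Ma.
Periods with start < 2400 and end > 175 Ma: Rhyacian (2300–2050), Orosirian (2050–1800), Statherian (1800–1600), Calymmian (1600–1400), Ectasian (1400–1200), Stenian (1200–1000), Tonian (1000–720), Cryogenian (720–635), Ediacaran (635–538.8), Cambrian (538.8–485.4), Ordovician (485.4–443.8), Silurian (443.8–419.2), Devonian (419.2–358.9), Carboniferous (358.9–298.9), Permian (298.9–251.902), Triassic (251.902–201.4).
That is 16 complete periods.

16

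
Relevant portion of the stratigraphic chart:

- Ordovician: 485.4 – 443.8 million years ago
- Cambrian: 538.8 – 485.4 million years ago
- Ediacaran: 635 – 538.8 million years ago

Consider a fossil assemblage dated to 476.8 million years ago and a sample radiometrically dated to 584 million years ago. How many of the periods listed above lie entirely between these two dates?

The older date is 584 Ma and the younger is 476.8 Ma.
Periods with start < 584 and end > 476.8 Ma: Cambrian (538.8–485.4).
That is 1 complete period.

1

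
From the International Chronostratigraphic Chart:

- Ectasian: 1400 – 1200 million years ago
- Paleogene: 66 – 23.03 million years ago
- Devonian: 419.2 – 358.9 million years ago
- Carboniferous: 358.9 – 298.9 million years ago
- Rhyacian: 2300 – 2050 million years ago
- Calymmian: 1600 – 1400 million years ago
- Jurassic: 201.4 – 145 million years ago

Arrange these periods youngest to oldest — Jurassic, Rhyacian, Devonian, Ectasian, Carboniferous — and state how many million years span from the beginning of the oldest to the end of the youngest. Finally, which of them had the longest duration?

From the excerpt: Jurassic 201.4–145; Rhyacian 2300–2050; Devonian 419.2–358.9; Ectasian 1400–1200; Carboniferous 358.9–298.9 (Ma).
Larger Ma is earlier, so the oldest is Rhyacian and the youngest is Jurassic; youngest to oldest: Jurassic, Carboniferous, Devonian, Ectasian, Rhyacian.
Oldest start 2300 minus youngest end 145 gives 2155 Myr overall.
Individual lengths (start − end): Carboniferous 60; Devonian 60.3; Ectasian 200; Jurassic 56.4; Rhyacian 250. The largest is Rhyacian at 250 Myr.

Jurassic, Carboniferous, Devonian, Ectasian, Rhyacian; total span 2155 Myr; longest is Rhyacian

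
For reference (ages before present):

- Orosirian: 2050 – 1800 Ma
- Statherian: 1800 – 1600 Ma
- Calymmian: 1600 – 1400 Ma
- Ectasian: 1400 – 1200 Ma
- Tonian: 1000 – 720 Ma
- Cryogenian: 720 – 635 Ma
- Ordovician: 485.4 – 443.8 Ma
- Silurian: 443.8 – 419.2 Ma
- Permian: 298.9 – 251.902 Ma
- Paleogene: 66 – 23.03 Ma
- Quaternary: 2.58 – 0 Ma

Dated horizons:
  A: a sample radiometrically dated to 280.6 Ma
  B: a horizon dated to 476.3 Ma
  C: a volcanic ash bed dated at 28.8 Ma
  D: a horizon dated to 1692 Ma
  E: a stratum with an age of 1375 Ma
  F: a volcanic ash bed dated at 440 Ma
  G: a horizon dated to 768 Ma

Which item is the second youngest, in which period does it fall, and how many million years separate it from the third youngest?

Sorted youngest-first by Ma: C (28.8), A (280.6), F (440), B (476.3), G (768), E (1375), D (1692).
The second youngest is A at 280.6 Ma, which lies in 298.9–251.902 Ma: the Permian.
The third youngest is F at 440 Ma; separation = |280.6 − 440| = 159.4 Myr.

A, in the Permian; 159.4 million years to F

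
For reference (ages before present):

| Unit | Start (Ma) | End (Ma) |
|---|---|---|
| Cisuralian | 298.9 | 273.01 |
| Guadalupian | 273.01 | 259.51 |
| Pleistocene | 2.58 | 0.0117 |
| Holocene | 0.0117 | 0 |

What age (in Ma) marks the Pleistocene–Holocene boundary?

The Pleistocene ends and the Holocene begins at 0.0117 Ma.

0.0117 Ma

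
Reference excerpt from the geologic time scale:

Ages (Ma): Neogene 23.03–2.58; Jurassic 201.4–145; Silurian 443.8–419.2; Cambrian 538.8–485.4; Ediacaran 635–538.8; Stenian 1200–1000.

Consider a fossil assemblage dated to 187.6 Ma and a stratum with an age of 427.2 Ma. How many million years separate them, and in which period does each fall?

Elapsed time: 427.2 − 187.6 = 239.6 Myr.
187.6 Ma lies within 201.4–145 Ma: Jurassic.
427.2 Ma lies within 443.8–419.2 Ma: Silurian.

239.6 million years apart; the first in the Jurassic, the second in the Silurian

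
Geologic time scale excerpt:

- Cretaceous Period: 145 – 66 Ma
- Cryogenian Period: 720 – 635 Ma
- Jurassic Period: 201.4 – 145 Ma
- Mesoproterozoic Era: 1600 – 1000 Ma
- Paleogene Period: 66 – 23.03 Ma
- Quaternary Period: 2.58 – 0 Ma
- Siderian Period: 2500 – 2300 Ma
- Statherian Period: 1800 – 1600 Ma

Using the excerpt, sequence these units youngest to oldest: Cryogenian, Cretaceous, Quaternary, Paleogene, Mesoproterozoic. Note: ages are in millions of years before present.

Quaternary, Paleogene, Cretaceous, Cryogenian, Mesoproterozoic

The oldest of these is Mesoproterozoic (starts 1600 Ma) and the youngest is Quaternary (ends 0 Ma).
In between, by decreasing start age: Cryogenian (720), Cretaceous (145), Paleogene (66).
Listing youngest first means reversing that sequence.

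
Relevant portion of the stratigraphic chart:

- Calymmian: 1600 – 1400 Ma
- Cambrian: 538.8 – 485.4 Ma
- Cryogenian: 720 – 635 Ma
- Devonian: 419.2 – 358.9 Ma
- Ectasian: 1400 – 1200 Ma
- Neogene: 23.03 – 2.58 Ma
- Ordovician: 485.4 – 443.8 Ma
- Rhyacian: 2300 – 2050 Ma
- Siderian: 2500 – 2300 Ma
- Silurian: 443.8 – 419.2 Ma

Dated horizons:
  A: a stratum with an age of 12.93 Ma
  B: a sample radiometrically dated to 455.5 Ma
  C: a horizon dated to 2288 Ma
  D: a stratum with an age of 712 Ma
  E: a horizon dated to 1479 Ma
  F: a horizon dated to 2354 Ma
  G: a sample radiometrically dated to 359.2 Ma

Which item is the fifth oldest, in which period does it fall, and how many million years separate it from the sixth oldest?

B, in the Ordovician; 96.3 million years to G

Larger Ma means older, so oldest first: F 2354 > C 2288 > E 1479 > D 712 > B 455.5 > G 359.2 > A 12.93.
Counting 5 along gives B (455.5 Ma); the excerpt puts that inside the Ordovician, 485.4–443.8 Ma.
Next in line is G (359.2 Ma), and 455.5 − 359.2 = 96.3 Myr.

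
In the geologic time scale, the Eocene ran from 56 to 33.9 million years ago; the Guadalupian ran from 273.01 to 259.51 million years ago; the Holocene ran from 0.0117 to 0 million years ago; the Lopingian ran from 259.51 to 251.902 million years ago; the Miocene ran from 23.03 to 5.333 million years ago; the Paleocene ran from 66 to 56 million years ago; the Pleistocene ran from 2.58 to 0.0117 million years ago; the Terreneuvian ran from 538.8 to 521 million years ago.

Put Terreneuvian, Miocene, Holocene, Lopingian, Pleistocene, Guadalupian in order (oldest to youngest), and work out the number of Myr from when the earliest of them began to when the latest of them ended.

Terreneuvian → Guadalupian → Lopingian → Miocene → Pleistocene → Holocene; total span 538.8 Myr

Start ages (Ma): Terreneuvian 538.8, Guadalupian 273.01, Lopingian 259.51, Miocene 23.03, Pleistocene 2.58, Holocene 0.0117.
Ordered oldest to youngest: Terreneuvian, Guadalupian, Lopingian, Miocene, Pleistocene, Holocene.
Span = 538.8 − 0 = 538.8 Myr.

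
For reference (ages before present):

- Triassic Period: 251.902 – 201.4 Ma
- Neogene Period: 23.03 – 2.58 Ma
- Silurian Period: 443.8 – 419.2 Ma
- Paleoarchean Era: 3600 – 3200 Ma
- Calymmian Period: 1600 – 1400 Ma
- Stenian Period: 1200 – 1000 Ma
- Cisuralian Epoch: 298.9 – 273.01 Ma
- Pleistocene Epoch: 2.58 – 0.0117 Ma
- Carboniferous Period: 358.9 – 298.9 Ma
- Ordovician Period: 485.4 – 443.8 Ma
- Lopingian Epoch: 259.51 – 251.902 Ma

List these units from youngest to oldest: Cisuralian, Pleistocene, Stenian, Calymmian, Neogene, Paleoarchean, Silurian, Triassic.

Pleistocene, Neogene, Triassic, Cisuralian, Silurian, Stenian, Calymmian, Paleoarchean

The oldest of these is Paleoarchean (starts 3600 Ma) and the youngest is Pleistocene (ends 0.0117 Ma).
In between, by decreasing start age: Calymmian (1600), Stenian (1200), Silurian (443.8), Cisuralian (298.9), Triassic (251.902), Neogene (23.03).
Listing youngest first means reversing that sequence.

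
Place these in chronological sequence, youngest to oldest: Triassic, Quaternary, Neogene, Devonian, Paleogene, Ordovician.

Era membership (oldest first within each) — Paleozoic: Ordovician, Devonian; Mesozoic: Triassic; Cenozoic: Paleogene, Neogene, Quaternary. Paleozoic precedes Mesozoic, which precedes Cenozoic. Concatenating the groups in that era order and then reversing gives youngest to oldest.

Quaternary, Neogene, Paleogene, Triassic, Devonian, Ordovician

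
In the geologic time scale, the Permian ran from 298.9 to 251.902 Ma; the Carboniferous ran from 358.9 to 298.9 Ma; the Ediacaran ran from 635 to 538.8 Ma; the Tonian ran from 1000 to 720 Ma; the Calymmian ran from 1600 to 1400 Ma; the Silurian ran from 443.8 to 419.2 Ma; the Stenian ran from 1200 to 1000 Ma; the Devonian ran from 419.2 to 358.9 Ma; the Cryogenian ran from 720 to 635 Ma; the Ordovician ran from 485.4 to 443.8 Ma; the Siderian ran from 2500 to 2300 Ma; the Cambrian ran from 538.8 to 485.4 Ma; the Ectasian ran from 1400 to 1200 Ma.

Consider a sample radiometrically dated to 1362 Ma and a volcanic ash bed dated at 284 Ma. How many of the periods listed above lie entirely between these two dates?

The older date is 1362 Ma and the younger is 284 Ma.
Periods with start < 1362 and end > 284 Ma: Stenian (1200–1000), Tonian (1000–720), Cryogenian (720–635), Ediacaran (635–538.8), Cambrian (538.8–485.4), Ordovician (485.4–443.8), Silurian (443.8–419.2), Devonian (419.2–358.9), Carboniferous (358.9–298.9).
That is 9 complete periods.

9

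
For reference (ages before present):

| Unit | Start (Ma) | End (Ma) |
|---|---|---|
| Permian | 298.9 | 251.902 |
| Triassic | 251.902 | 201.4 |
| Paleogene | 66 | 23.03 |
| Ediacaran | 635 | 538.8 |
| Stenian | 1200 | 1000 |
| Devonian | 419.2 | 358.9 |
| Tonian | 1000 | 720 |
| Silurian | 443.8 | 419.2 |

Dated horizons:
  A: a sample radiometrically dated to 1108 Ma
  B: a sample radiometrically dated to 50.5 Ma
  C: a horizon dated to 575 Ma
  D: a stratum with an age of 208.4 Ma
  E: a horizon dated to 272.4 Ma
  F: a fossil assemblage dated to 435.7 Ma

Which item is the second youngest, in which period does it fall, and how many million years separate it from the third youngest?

D, in the Triassic; 64 million years to E

Sorted youngest-first by Ma: B (50.5), D (208.4), E (272.4), F (435.7), C (575), A (1108).
The second youngest is D at 208.4 Ma, which lies in 251.902–201.4 Ma: the Triassic.
The third youngest is E at 272.4 Ma; separation = |208.4 − 272.4| = 64 Myr.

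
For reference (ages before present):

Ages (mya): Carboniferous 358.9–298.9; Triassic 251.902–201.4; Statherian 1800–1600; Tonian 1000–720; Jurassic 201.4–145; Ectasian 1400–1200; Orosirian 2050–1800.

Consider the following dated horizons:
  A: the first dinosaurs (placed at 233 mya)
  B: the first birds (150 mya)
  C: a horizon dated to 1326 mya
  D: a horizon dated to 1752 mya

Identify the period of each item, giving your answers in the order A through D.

A: 233 Ma lies in 251.902–201.4 Ma, so Triassic.
B: 150 Ma lies in 201.4–145 Ma, so Jurassic.
C: 1326 Ma lies in 1400–1200 Ma, so Ectasian.
D: 1752 Ma lies in 1800–1600 Ma, so Statherian.

A — Triassic; B — Jurassic; C — Ectasian; D — Statherian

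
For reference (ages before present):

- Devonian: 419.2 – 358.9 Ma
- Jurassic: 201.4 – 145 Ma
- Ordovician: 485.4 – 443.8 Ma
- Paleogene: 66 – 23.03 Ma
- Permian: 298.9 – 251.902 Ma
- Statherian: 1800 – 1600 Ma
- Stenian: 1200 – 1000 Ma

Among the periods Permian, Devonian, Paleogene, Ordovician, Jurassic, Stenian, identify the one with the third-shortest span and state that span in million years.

Durations: Permian 46.998; Devonian 60.3; Paleogene 42.97; Ordovician 41.6; Jurassic 56.4; Stenian 200 Myr.
Sorted shortest-first: Ordovician (41.6), Paleogene (42.97), Permian (46.998), Jurassic (56.4), Devonian (60.3), Stenian (200).
The third shortest is Permian at 46.998 Myr.

Permian, 46.998 million years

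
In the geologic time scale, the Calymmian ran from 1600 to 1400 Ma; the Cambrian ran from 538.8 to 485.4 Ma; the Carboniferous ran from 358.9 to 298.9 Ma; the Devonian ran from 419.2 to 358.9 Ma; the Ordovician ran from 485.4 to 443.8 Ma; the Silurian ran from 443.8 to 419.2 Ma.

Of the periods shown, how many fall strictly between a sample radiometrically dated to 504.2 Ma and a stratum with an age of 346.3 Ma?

504.2 Ma sits inside the Cambrian (538.8–485.4) and 346.3 Ma inside the Carboniferous (358.9–298.9); neither of those is wholly between the two dates.
The listed periods lying completely between them are Ordovician, Silurian, Devonian — 3 in all.

3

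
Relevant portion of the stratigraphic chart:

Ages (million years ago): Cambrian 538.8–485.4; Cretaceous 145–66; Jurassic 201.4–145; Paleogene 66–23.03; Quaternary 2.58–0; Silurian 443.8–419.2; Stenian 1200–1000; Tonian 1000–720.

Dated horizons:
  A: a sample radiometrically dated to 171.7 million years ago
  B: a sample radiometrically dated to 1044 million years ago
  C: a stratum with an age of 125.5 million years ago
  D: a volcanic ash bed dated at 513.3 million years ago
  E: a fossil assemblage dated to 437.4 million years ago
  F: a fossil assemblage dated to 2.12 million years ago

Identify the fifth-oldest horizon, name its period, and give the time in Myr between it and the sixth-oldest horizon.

C, in the Cretaceous; 123.38 million years to F

Larger Ma means older, so oldest first: B 1044 > D 513.3 > E 437.4 > A 171.7 > C 125.5 > F 2.12.
Counting 5 along gives C (125.5 Ma); the excerpt puts that inside the Cretaceous, 145–66 Ma.
Next in line is F (2.12 Ma), and 125.5 − 2.12 = 123.38 Myr.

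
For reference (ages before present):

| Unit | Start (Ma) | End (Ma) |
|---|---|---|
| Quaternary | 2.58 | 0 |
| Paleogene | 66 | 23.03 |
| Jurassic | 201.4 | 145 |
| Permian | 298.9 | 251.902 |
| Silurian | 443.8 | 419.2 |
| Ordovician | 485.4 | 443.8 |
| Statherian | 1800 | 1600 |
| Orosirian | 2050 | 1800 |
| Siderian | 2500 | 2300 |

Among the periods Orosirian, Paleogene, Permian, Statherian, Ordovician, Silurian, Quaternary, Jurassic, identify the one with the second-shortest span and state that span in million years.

Silurian, 24.6 million years

Start − end for each: Orosirian 2050 − 1800 = 250; Paleogene 66 − 23.03 = 42.97; Permian 298.9 − 251.902 = 46.998; Statherian 1800 − 1600 = 200; Ordovician 485.4 − 443.8 = 41.6; Silurian 443.8 − 419.2 = 24.6; Quaternary 2.58 − 0 = 2.58; Jurassic 201.4 − 145 = 56.4.
Ranking these from shortest: Quaternary < Silurian < Ordovician < Paleogene < Permian < Jurassic < Statherian < Orosirian.
Position 2 in that ranking is Silurian, which lasted 24.6 Myr.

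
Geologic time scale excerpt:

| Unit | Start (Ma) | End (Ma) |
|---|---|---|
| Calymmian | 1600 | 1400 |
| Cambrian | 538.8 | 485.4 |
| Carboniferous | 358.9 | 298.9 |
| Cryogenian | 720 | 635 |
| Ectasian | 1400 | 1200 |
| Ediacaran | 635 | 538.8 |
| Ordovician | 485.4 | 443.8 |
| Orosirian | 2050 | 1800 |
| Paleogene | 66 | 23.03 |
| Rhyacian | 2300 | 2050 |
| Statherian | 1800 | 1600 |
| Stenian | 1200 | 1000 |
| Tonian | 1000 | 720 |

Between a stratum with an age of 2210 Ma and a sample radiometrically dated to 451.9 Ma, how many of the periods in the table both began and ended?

The older date is 2210 Ma and the younger is 451.9 Ma.
Periods with start < 2210 and end > 451.9 Ma: Orosirian (2050–1800), Statherian (1800–1600), Calymmian (1600–1400), Ectasian (1400–1200), Stenian (1200–1000), Tonian (1000–720), Cryogenian (720–635), Ediacaran (635–538.8), Cambrian (538.8–485.4).
That is 9 complete periods.

9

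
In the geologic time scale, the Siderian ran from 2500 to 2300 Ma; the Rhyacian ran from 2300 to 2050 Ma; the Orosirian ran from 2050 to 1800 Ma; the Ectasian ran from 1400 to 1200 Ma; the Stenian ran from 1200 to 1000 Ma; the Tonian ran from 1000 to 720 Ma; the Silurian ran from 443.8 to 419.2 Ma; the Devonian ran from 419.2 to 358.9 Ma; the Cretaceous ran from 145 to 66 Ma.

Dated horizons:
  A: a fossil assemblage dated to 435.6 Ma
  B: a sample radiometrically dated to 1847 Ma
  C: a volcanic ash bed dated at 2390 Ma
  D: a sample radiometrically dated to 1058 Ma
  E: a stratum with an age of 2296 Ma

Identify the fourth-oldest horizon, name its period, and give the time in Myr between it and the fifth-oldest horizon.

Sorted oldest-first by Ma: C (2390), E (2296), B (1847), D (1058), A (435.6).
The fourth oldest is D at 1058 Ma, which lies in 1200–1000 Ma: the Stenian.
The fifth oldest is A at 435.6 Ma; separation = |1058 − 435.6| = 622.4 Myr.

D, in the Stenian; 622.4 million years to A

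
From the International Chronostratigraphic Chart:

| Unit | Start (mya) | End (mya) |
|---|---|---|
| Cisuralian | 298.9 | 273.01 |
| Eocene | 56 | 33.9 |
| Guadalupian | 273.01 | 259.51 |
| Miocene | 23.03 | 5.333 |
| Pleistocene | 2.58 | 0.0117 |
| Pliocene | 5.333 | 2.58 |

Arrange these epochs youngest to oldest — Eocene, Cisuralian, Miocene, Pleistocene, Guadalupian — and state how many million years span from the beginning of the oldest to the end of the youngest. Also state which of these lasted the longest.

From the excerpt: Eocene 56–33.9; Cisuralian 298.9–273.01; Miocene 23.03–5.333; Pleistocene 2.58–0.0117; Guadalupian 273.01–259.51 (Ma).
Larger Ma is earlier, so the oldest is Cisuralian and the youngest is Pleistocene; youngest to oldest: Pleistocene, Miocene, Eocene, Guadalupian, Cisuralian.
Oldest start 298.9 minus youngest end 0.0117 gives 298.8883 Myr overall.
Individual lengths (start − end): Cisuralian 25.89; Miocene 17.697; Pleistocene 2.5683; Guadalupian 13.5; Eocene 22.1. The largest is Cisuralian at 25.89 Myr.

Pleistocene → Miocene → Eocene → Guadalupian → Cisuralian; total span 298.8883 Myr; longest is Cisuralian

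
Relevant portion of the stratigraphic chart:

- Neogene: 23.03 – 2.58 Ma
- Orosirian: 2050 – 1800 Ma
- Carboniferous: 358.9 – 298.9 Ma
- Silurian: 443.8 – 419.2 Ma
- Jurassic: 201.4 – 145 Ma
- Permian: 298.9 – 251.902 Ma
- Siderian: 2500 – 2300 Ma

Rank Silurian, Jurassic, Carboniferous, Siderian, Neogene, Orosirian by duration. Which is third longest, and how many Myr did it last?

Start − end for each: Silurian 443.8 − 419.2 = 24.6; Jurassic 201.4 − 145 = 56.4; Carboniferous 358.9 − 298.9 = 60; Siderian 2500 − 2300 = 200; Neogene 23.03 − 2.58 = 20.45; Orosirian 2050 − 1800 = 250.
Ranking these from longest: Orosirian > Siderian > Carboniferous > Jurassic > Silurian > Neogene.
Position 3 in that ranking is Carboniferous, which lasted 60 Myr.

Carboniferous, 60 million years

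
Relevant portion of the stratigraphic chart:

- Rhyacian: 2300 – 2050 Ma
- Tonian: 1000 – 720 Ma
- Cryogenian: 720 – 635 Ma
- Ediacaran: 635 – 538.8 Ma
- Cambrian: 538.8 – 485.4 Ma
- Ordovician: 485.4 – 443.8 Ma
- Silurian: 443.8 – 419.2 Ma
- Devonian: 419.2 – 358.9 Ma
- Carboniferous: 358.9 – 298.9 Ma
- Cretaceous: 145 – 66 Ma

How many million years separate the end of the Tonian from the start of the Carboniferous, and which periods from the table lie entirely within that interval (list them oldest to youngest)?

The Tonian closes at 720 Ma and the Carboniferous opens at 358.9 Ma, so the interval is 720 − 358.9 = 361.1 Myr.
A period fits inside if it starts at or after 720 Ma and ends at or before 358.9 Ma; oldest first that gives Cryogenian, Ediacaran, Cambrian, Ordovician, Silurian, Devonian.

361.1 million years; Cryogenian, Ediacaran, Cambrian, Ordovician, Silurian, Devonian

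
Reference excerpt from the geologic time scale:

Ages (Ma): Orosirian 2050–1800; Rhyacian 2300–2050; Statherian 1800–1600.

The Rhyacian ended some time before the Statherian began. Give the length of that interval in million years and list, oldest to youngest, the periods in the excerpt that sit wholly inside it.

End of Rhyacian = 2050 Ma; start of Statherian = 1800 Ma.
Gap = 2050 − 1800 = 250 Myr.
Periods wholly inside 2050–1800 Ma: Orosirian (2050–1800).

250 million years; Orosirian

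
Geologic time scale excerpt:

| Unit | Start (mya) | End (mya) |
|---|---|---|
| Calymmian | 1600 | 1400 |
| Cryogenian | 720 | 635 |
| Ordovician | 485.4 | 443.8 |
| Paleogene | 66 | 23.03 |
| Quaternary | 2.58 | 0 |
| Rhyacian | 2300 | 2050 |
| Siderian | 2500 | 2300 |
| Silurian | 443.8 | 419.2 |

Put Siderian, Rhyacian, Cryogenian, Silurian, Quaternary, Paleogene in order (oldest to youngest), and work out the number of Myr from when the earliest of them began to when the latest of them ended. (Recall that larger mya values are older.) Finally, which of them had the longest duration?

From the excerpt: Siderian 2500–2300; Rhyacian 2300–2050; Cryogenian 720–635; Silurian 443.8–419.2; Quaternary 2.58–0; Paleogene 66–23.03 (Ma).
Larger Ma is earlier, so the oldest is Siderian and the youngest is Quaternary; oldest to youngest: Siderian, Rhyacian, Cryogenian, Silurian, Paleogene, Quaternary.
Oldest start 2500 minus youngest end 0 gives 2500 Myr overall.
Individual lengths (start − end): Quaternary 2.58; Rhyacian 250; Cryogenian 85; Siderian 200; Paleogene 42.97; Silurian 24.6. The largest is Rhyacian at 250 Myr.

Siderian, Rhyacian, Cryogenian, Silurian, Paleogene, Quaternary; total span 2500 Myr; longest is Rhyacian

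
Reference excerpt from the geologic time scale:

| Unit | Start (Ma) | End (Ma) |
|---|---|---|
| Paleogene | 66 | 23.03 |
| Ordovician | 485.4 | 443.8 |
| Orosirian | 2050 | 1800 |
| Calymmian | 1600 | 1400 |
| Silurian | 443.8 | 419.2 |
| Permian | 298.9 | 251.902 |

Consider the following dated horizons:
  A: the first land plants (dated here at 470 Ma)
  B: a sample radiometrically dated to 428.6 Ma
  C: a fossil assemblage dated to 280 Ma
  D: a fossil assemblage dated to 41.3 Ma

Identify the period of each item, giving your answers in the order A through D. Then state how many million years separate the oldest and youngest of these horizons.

A — Ordovician; B — Silurian; C — Permian; D — Paleogene; span 428.7 million years

A: 470 Ma lies in 485.4–443.8 Ma, so Ordovician.
B: 428.6 Ma lies in 443.8–419.2 Ma, so Silurian.
C: 280 Ma lies in 298.9–251.902 Ma, so Permian.
D: 41.3 Ma lies in 66–23.03 Ma, so Paleogene.
Oldest = 470 Ma, youngest = 41.3 Ma → span 428.7 Myr.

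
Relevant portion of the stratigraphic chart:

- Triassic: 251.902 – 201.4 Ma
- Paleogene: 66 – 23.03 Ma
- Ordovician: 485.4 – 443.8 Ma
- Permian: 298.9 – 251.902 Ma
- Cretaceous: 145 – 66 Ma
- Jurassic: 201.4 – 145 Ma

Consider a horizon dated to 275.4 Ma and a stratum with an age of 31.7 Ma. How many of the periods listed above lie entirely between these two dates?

3

275.4 Ma sits inside the Permian (298.9–251.902) and 31.7 Ma inside the Paleogene (66–23.03); neither of those is wholly between the two dates.
The listed periods lying completely between them are Triassic, Jurassic, Cretaceous — 3 in all.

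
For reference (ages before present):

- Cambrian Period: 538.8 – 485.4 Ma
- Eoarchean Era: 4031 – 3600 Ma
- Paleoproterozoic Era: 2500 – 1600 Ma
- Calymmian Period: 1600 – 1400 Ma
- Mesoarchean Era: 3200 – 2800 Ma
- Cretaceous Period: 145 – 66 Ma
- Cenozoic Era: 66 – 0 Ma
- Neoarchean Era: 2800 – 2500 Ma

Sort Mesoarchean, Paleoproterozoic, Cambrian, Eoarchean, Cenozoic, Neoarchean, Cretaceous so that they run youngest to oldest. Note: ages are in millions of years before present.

The oldest of these is Eoarchean (starts 4031 Ma) and the youngest is Cenozoic (ends 0 Ma).
In between, by decreasing start age: Mesoarchean (3200), Neoarchean (2800), Paleoproterozoic (2500), Cambrian (538.8), Cretaceous (145).
Listing youngest first means reversing that sequence.

Cenozoic, Cretaceous, Cambrian, Paleoproterozoic, Neoarchean, Mesoarchean, Eoarchean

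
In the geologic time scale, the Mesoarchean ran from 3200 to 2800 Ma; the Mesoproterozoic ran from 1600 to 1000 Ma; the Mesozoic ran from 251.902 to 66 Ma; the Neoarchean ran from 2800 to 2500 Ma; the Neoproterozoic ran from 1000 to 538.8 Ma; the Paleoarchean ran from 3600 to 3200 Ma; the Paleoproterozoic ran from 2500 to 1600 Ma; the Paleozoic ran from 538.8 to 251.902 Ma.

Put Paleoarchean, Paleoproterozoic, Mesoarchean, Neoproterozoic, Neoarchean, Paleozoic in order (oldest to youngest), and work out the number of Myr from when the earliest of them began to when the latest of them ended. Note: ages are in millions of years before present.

Paleoarchean, Mesoarchean, Neoarchean, Paleoproterozoic, Neoproterozoic, Paleozoic; total span 3348.098 Myr

From the excerpt: Paleoarchean 3600–3200; Paleoproterozoic 2500–1600; Mesoarchean 3200–2800; Neoproterozoic 1000–538.8; Neoarchean 2800–2500; Paleozoic 538.8–251.902 (Ma).
Larger Ma is earlier, so the oldest is Paleoarchean and the youngest is Paleozoic; oldest to youngest: Paleoarchean, Mesoarchean, Neoarchean, Paleoproterozoic, Neoproterozoic, Paleozoic.
Oldest start 3600 minus youngest end 251.902 gives 3348.098 Myr overall.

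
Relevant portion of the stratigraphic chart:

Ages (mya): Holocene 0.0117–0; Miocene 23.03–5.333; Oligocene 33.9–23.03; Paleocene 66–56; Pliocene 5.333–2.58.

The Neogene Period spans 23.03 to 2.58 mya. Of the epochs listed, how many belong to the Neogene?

2

Epochs inside 23.03–2.58 Ma: Miocene, Pliocene — 2 in total.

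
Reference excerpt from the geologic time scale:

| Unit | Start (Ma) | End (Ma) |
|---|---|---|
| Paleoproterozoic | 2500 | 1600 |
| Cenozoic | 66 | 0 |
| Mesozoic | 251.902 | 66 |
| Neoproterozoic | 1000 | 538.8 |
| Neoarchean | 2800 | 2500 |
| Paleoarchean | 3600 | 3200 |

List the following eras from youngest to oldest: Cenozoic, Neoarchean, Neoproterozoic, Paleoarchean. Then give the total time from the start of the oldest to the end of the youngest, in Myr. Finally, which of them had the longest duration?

Cenozoic, Neoproterozoic, Neoarchean, Paleoarchean; total span 3600 Myr; longest is Neoproterozoic

Start ages (Ma): Paleoarchean 3600, Neoarchean 2800, Neoproterozoic 1000, Cenozoic 66.
Ordered youngest to oldest: Cenozoic, Neoproterozoic, Neoarchean, Paleoarchean.
Span = 3600 − 0 = 3600 Myr.
Durations: Paleoarchean 400, Neoarchean 300, Cenozoic 66, Neoproterozoic 461.2 → longest is Neoproterozoic (461.2 Myr).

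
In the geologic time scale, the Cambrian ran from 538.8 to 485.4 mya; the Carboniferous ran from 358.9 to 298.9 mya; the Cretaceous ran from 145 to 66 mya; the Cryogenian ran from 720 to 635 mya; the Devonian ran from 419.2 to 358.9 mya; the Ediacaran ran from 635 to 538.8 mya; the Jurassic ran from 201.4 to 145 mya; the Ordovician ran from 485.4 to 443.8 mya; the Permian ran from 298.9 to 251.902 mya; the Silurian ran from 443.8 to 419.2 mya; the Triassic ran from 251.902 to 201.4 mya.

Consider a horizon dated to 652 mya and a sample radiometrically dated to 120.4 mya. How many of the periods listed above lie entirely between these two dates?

9

652 Ma sits inside the Cryogenian (720–635) and 120.4 Ma inside the Cretaceous (145–66); neither of those is wholly between the two dates.
The listed periods lying completely between them are Ediacaran, Cambrian, Ordovician, Silurian, Devonian, Carboniferous, Permian, Triassic, Jurassic — 9 in all.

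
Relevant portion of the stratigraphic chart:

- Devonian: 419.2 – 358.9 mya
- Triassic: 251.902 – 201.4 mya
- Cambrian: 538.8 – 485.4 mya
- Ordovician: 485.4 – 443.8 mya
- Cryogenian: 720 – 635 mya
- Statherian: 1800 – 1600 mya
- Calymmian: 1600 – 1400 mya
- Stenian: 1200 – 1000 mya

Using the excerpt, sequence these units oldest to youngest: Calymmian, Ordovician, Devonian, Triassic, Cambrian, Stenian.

Calymmian, then Stenian, then Cambrian, then Ordovician, then Devonian, then Triassic

Read off each span (Ma): Calymmian 1600–1400; Ordovician 485.4–443.8; Devonian 419.2–358.9; Triassic 251.902–201.4; Cambrian 538.8–485.4; Stenian 1200–1000.
Larger Ma is older, so oldest→youngest is Calymmian, Stenian, Cambrian, Ordovician, Devonian, Triassic.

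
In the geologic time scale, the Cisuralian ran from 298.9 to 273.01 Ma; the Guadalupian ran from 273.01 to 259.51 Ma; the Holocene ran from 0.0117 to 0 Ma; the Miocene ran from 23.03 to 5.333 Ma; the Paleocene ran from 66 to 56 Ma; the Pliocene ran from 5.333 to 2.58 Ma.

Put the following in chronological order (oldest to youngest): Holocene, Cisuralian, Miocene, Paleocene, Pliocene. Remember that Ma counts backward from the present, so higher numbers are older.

The oldest of these is Cisuralian (starts 298.9 Ma) and the youngest is Holocene (ends 0 Ma).
In between, by decreasing start age: Paleocene (66), Miocene (23.03), Pliocene (5.333).

Cisuralian → Paleocene → Miocene → Pliocene → Holocene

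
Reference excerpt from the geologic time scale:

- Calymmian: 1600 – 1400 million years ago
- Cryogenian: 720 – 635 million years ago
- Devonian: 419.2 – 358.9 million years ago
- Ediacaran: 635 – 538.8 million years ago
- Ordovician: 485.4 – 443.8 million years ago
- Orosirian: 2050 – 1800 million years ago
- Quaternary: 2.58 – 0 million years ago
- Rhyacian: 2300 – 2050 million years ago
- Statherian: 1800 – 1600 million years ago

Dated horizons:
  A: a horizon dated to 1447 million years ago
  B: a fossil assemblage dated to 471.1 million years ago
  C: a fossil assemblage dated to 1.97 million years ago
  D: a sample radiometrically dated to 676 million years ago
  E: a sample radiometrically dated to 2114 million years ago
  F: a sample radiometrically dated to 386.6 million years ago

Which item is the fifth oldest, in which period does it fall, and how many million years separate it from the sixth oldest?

Larger Ma means older, so oldest first: E 2114 > A 1447 > D 676 > B 471.1 > F 386.6 > C 1.97.
Counting 5 along gives F (386.6 Ma); the excerpt puts that inside the Devonian, 419.2–358.9 Ma.
Next in line is C (1.97 Ma), and 386.6 − 1.97 = 384.63 Myr.

F, in the Devonian; 384.63 million years to C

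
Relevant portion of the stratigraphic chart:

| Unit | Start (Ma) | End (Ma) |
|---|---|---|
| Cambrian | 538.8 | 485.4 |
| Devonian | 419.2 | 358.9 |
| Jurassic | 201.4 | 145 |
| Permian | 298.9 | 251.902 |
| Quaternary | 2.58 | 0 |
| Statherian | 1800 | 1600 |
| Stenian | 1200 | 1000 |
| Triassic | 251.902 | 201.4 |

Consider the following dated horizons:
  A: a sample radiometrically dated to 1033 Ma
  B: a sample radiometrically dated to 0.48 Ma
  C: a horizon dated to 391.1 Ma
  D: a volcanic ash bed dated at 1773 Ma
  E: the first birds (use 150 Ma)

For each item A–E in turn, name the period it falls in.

A — Stenian; B — Quaternary; C — Devonian; D — Statherian; E — Jurassic

A: 1033 Ma lies in 1200–1000 Ma, so Stenian.
B: 0.48 Ma lies in 2.58–0 Ma, so Quaternary.
C: 391.1 Ma lies in 419.2–358.9 Ma, so Devonian.
D: 1773 Ma lies in 1800–1600 Ma, so Statherian.
E: 150 Ma lies in 201.4–145 Ma, so Jurassic.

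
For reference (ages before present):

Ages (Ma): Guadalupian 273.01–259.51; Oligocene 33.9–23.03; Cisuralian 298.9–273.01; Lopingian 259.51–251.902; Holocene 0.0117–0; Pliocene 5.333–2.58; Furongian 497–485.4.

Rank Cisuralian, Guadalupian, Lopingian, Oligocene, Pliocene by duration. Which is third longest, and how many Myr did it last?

Oligocene, 10.87 million years

Start − end for each: Cisuralian 298.9 − 273.01 = 25.89; Guadalupian 273.01 − 259.51 = 13.5; Lopingian 259.51 − 251.902 = 7.608; Oligocene 33.9 − 23.03 = 10.87; Pliocene 5.333 − 2.58 = 2.753.
Ranking these from longest: Cisuralian > Guadalupian > Oligocene > Lopingian > Pliocene.
Position 3 in that ranking is Oligocene, which lasted 10.87 Myr.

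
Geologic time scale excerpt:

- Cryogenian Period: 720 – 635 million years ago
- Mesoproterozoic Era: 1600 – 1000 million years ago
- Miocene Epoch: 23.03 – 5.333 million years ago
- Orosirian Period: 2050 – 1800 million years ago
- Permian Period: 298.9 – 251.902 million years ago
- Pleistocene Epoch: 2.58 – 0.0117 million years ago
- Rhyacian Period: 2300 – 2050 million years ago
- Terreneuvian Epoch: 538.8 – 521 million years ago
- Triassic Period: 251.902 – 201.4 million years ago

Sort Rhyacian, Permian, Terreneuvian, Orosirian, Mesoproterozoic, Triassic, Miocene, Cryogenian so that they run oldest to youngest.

Rhyacian, then Orosirian, then Mesoproterozoic, then Cryogenian, then Terreneuvian, then Permian, then Triassic, then Miocene

Sorting by start age (descending Ma, since larger Ma = older): Rhyacian began 2300, Orosirian began 2050, Mesoproterozoic began 1600, Cryogenian began 720, Terreneuvian began 538.8, Permian began 298.9, Triassic began 251.902, Miocene began 23.03.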